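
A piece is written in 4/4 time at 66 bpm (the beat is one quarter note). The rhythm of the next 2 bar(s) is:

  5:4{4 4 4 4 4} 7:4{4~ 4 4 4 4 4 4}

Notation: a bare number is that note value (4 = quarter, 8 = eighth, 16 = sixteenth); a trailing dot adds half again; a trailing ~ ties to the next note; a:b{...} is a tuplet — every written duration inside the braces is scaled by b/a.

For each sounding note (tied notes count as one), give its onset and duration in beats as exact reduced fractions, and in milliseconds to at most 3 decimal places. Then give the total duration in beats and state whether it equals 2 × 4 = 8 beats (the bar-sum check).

1) 0.0ms=0b +727.273ms=4/5b
2) 727.273ms=4/5b +727.273ms=4/5b
3) 1454.545ms=8/5b +727.273ms=4/5b
4) 2181.818ms=12/5b +727.273ms=4/5b
5) 2909.091ms=16/5b +727.273ms=4/5b
6) 3636.364ms=4b +1038.961ms=8/7b
7) 4675.325ms=36/7b +519.481ms=4/7b
8) 5194.805ms=40/7b +519.481ms=4/7b
9) 5714.286ms=44/7b +519.481ms=4/7b
10) 6233.766ms=48/7b +519.481ms=4/7b
11) 6753.247ms=52/7b +519.481ms=4/7b
Σ=8b of 8 (66bpm 4/4) — PASS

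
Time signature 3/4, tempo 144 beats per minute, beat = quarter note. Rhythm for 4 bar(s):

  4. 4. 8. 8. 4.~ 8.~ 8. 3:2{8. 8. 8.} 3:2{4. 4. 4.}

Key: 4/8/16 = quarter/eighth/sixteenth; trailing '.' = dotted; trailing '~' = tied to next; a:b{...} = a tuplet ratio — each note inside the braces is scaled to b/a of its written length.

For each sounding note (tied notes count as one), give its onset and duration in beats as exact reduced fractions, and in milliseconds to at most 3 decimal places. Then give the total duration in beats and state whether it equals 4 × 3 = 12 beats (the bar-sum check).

1) 0.0ms=0b +625.0ms=3/2b
2) 625.0ms=3/2b +625.0ms=3/2b
3) 1250.0ms=3b +312.5ms=3/4b
4) 1562.5ms=15/4b +312.5ms=3/4b
5) 1875.0ms=9/2b +1250.0ms=3b
6) 3125.0ms=15/2b +208.333ms=1/2b
7) 3333.333ms=8b +208.333ms=1/2b
8) 3541.667ms=17/2b +208.333ms=1/2b
9) 3750.0ms=9b +416.667ms=1b
10) 4166.667ms=10b +416.667ms=1b
11) 4583.333ms=11b +416.667ms=1b
Σ=12b of 12 (144bpm 3/4) — PASS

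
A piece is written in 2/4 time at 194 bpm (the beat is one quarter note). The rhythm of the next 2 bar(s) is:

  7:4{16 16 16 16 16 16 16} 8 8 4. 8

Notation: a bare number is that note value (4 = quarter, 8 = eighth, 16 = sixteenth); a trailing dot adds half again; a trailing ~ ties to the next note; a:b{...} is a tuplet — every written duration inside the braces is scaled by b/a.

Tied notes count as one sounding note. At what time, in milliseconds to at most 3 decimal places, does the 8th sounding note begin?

1. 0.0ms @ 0 + 44.183ms (1/7)
2. 44.183ms @ 1/7 + 44.183ms (1/7)
3. 88.365ms @ 2/7 + 44.183ms (1/7)
4. 132.548ms @ 3/7 + 44.183ms (1/7)
5. 176.73ms @ 4/7 + 44.183ms (1/7)
6. 220.913ms @ 5/7 + 44.183ms (1/7)
7. 265.096ms @ 6/7 + 44.183ms (1/7)
8. 309.278ms @ 1 + 154.639ms (1/2)
9. 463.918ms @ 3/2 + 154.639ms (1/2)
10. 618.557ms @ 2 + 463.918ms (3/2)
11. 1082.474ms @ 7/2 + 154.639ms (1/2)

note 8 onset = 1b = 309.278ms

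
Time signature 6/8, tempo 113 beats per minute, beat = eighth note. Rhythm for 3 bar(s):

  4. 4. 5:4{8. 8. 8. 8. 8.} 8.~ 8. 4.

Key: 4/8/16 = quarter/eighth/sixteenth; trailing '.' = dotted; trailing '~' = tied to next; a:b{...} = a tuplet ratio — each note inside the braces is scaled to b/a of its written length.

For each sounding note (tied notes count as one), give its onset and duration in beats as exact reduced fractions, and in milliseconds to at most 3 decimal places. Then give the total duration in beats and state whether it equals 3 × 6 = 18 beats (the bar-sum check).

1) 0.0ms=0b +1592.92ms=3b
2) 1592.92ms=3b +1592.92ms=3b
3) 3185.841ms=6b +637.168ms=6/5b
4) 3823.009ms=36/5b +637.168ms=6/5b
5) 4460.177ms=42/5b +637.168ms=6/5b
6) 5097.345ms=48/5b +637.168ms=6/5b
7) 5734.513ms=54/5b +637.168ms=6/5b
8) 6371.681ms=12b +1592.92ms=3b
9) 7964.602ms=15b +1592.92ms=3b
Σ=18b of 18 (113bpm 6/8) — PASS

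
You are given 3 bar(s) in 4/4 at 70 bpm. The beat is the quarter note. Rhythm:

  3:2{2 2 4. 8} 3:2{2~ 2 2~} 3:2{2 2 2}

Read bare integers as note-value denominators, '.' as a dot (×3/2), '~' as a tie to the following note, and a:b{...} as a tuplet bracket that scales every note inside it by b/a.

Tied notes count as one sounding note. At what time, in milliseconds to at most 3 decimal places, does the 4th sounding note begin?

1. 0.0ms @ 0 + 1142.857ms (4/3)
2. 1142.857ms @ 4/3 + 1142.857ms (4/3)
3. 2285.714ms @ 8/3 + 857.143ms (1)
4. 3142.857ms @ 11/3 + 285.714ms (1/3)
5. 3428.571ms @ 4 + 2285.714ms (8/3)
6. 5714.286ms @ 20/3 + 2285.714ms (8/3)
7. 8000.0ms @ 28/3 + 1142.857ms (4/3)
8. 9142.857ms @ 32/3 + 1142.857ms (4/3)

note 4 onset = 11/3b = 3142.857ms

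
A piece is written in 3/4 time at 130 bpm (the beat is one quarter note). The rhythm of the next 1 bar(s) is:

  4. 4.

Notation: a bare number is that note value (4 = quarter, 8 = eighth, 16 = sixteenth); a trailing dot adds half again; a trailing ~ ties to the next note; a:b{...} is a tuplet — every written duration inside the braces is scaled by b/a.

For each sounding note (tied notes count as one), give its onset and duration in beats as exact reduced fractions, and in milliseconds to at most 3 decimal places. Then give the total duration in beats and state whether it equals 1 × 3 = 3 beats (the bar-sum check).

1) 0.0ms=0b +692.308ms=3/2b
2) 692.308ms=3/2b +692.308ms=3/2b
Σ=3b of 3 (130bpm 3/4) — PASS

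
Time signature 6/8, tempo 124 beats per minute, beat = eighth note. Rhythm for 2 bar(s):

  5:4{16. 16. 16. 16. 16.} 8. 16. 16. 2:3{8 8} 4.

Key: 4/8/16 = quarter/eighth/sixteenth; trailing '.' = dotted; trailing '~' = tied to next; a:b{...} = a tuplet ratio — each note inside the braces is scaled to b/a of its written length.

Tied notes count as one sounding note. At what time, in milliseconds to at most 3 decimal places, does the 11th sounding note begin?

note 11 onset = 9b = 4354.839ms

1. 0.0ms @ 0 + 290.323ms (3/5)
2. 290.323ms @ 3/5 + 290.323ms (3/5)
3. 580.645ms @ 6/5 + 290.323ms (3/5)
4. 870.968ms @ 9/5 + 290.323ms (3/5)
5. 1161.29ms @ 12/5 + 290.323ms (3/5)
6. 1451.613ms @ 3 + 725.806ms (3/2)
7. 2177.419ms @ 9/2 + 362.903ms (3/4)
8. 2540.323ms @ 21/4 + 362.903ms (3/4)
9. 2903.226ms @ 6 + 725.806ms (3/2)
10. 3629.032ms @ 15/2 + 725.806ms (3/2)
11. 4354.839ms @ 9 + 1451.613ms (3)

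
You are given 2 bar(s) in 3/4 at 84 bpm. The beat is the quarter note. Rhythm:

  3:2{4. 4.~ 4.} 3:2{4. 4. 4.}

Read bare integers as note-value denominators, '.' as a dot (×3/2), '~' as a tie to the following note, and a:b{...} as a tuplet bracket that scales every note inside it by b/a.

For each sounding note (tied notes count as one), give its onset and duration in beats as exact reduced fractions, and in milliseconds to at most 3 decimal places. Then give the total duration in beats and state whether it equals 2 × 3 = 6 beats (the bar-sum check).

1) 0.0ms=0b +714.286ms=1b
2) 714.286ms=1b +1428.571ms=2b
3) 2142.857ms=3b +714.286ms=1b
4) 2857.143ms=4b +714.286ms=1b
5) 3571.429ms=5b +714.286ms=1b
Σ=6b of 6 (84bpm 3/4) — PASS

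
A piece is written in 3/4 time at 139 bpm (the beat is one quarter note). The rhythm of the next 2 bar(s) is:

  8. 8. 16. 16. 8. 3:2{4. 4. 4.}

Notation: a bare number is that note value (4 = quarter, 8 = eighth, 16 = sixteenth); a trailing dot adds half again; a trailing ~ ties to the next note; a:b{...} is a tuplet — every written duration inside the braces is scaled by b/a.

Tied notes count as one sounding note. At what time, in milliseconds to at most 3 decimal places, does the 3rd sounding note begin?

1. 0.0ms @ 0 + 323.741ms (3/4)
2. 323.741ms @ 3/4 + 323.741ms (3/4)
3. 647.482ms @ 3/2 + 161.871ms (3/8)
4. 809.353ms @ 15/8 + 161.871ms (3/8)
5. 971.223ms @ 9/4 + 323.741ms (3/4)
6. 1294.964ms @ 3 + 431.655ms (1)
7. 1726.619ms @ 4 + 431.655ms (1)
8. 2158.273ms @ 5 + 431.655ms (1)

note 3 onset = 3/2b = 647.482ms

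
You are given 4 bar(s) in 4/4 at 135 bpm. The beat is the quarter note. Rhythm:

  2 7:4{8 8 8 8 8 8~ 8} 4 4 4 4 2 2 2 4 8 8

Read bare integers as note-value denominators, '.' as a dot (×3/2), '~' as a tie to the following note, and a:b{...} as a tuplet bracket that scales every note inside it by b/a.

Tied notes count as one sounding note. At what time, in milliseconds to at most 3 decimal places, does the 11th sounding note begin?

note 11 onset = 7b = 3111.111ms

1. 0.0ms @ 0 + 888.889ms (2)
2. 888.889ms @ 2 + 126.984ms (2/7)
3. 1015.873ms @ 16/7 + 126.984ms (2/7)
4. 1142.857ms @ 18/7 + 126.984ms (2/7)
5. 1269.841ms @ 20/7 + 126.984ms (2/7)
6. 1396.825ms @ 22/7 + 126.984ms (2/7)
7. 1523.81ms @ 24/7 + 253.968ms (4/7)
8. 1777.778ms @ 4 + 444.444ms (1)
9. 2222.222ms @ 5 + 444.444ms (1)
10. 2666.667ms @ 6 + 444.444ms (1)
11. 3111.111ms @ 7 + 444.444ms (1)
12. 3555.556ms @ 8 + 888.889ms (2)
13. 4444.444ms @ 10 + 888.889ms (2)
14. 5333.333ms @ 12 + 888.889ms (2)
15. 6222.222ms @ 14 + 444.444ms (1)
16. 6666.667ms @ 15 + 222.222ms (1/2)
17. 6888.889ms @ 31/2 + 222.222ms (1/2)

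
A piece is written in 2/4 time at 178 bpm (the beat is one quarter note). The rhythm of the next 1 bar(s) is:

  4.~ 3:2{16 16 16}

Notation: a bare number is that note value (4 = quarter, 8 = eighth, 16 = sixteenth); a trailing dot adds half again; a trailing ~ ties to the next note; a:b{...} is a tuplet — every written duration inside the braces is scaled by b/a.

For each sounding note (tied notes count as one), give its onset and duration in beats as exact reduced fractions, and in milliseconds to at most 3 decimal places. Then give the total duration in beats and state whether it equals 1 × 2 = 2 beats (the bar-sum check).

1) 0.0ms=0b +561.798ms=5/3b
2) 561.798ms=5/3b +56.18ms=1/6b
3) 617.978ms=11/6b +56.18ms=1/6b
Σ=2b of 2 (178bpm 2/4) — PASS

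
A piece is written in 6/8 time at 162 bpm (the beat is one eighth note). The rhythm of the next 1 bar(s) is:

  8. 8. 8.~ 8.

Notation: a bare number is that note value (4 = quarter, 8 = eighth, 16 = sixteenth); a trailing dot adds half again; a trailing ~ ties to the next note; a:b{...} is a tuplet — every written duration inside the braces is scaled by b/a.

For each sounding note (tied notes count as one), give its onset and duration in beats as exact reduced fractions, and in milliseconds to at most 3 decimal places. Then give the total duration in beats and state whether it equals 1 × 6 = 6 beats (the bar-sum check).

1) 0.0ms=0b +555.556ms=3/2b
2) 555.556ms=3/2b +555.556ms=3/2b
3) 1111.111ms=3b +1111.111ms=3b
Σ=6b of 6 (162bpm 6/8) — PASS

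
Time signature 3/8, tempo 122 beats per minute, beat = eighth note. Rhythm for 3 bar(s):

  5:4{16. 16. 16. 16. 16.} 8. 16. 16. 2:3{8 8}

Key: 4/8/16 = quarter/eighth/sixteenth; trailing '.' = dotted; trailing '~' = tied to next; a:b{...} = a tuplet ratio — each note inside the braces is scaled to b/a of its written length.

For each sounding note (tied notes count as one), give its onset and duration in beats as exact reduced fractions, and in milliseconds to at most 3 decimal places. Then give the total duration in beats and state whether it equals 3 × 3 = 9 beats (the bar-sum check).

1) 0.0ms=0b +295.082ms=3/5b
2) 295.082ms=3/5b +295.082ms=3/5b
3) 590.164ms=6/5b +295.082ms=3/5b
4) 885.246ms=9/5b +295.082ms=3/5b
5) 1180.328ms=12/5b +295.082ms=3/5b
6) 1475.41ms=3b +737.705ms=3/2b
7) 2213.115ms=9/2b +368.852ms=3/4b
8) 2581.967ms=21/4b +368.852ms=3/4b
9) 2950.82ms=6b +737.705ms=3/2b
10) 3688.525ms=15/2b +737.705ms=3/2b
Σ=9b of 9 (122bpm 3/8) — PASS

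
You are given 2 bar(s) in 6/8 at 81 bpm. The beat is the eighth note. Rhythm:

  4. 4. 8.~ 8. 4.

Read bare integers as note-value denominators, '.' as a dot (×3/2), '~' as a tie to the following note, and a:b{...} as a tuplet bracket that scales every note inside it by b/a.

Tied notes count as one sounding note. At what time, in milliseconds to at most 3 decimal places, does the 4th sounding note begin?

1. 0.0ms @ 0 + 2222.222ms (3)
2. 2222.222ms @ 3 + 2222.222ms (3)
3. 4444.444ms @ 6 + 2222.222ms (3)
4. 6666.667ms @ 9 + 2222.222ms (3)

note 4 onset = 9b = 6666.667ms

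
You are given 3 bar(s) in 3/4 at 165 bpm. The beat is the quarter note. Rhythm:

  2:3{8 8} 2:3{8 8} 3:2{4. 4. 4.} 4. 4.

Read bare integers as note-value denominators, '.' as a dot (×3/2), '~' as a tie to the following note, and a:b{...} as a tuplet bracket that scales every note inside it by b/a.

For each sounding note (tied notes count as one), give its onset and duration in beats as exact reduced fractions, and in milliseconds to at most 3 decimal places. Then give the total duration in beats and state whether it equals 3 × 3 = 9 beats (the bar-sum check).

1) 0.0ms=0b +272.727ms=3/4b
2) 272.727ms=3/4b +272.727ms=3/4b
3) 545.455ms=3/2b +272.727ms=3/4b
4) 818.182ms=9/4b +272.727ms=3/4b
5) 1090.909ms=3b +363.636ms=1b
6) 1454.545ms=4b +363.636ms=1b
7) 1818.182ms=5b +363.636ms=1b
8) 2181.818ms=6b +545.455ms=3/2b
9) 2727.273ms=15/2b +545.455ms=3/2b
Σ=9b of 9 (165bpm 3/4) — PASS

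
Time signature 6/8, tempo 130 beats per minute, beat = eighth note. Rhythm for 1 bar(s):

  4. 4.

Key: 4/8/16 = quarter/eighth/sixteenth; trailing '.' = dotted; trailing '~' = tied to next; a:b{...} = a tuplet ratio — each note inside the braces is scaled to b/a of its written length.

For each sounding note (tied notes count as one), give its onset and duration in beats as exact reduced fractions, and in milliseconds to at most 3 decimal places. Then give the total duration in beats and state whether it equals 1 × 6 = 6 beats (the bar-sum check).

1) 0.0ms=0b +1384.615ms=3b
2) 1384.615ms=3b +1384.615ms=3b
Σ=6b of 6 (130bpm 6/8) — PASS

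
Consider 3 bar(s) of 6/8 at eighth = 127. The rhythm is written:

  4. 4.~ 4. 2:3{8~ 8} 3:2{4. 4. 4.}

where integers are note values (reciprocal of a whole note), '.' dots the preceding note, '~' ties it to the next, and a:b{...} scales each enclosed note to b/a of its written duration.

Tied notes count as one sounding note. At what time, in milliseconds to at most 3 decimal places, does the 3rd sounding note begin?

1. 0.0ms @ 0 + 1417.323ms (3)
2. 1417.323ms @ 3 + 2834.646ms (6)
3. 4251.969ms @ 9 + 1417.323ms (3)
4. 5669.291ms @ 12 + 944.882ms (2)
5. 6614.173ms @ 14 + 944.882ms (2)
6. 7559.055ms @ 16 + 944.882ms (2)

note 3 onset = 9b = 4251.969ms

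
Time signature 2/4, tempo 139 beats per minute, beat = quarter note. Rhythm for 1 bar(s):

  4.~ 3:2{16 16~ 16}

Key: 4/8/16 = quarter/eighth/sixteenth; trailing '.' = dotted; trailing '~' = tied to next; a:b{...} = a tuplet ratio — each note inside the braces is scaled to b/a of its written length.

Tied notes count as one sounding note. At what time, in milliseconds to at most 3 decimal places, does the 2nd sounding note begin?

note 2 onset = 5/3b = 719.424ms

1. 0.0ms @ 0 + 719.424ms (5/3)
2. 719.424ms @ 5/3 + 143.885ms (1/3)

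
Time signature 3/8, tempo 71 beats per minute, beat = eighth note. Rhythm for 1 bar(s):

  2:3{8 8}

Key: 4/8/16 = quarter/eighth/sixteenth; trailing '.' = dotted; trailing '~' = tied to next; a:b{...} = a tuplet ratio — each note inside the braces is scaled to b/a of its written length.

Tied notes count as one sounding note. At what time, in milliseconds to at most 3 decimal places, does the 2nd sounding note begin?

note 2 onset = 3/2b = 1267.606ms

1. 0.0ms @ 0 + 1267.606ms (3/2)
2. 1267.606ms @ 3/2 + 1267.606ms (3/2)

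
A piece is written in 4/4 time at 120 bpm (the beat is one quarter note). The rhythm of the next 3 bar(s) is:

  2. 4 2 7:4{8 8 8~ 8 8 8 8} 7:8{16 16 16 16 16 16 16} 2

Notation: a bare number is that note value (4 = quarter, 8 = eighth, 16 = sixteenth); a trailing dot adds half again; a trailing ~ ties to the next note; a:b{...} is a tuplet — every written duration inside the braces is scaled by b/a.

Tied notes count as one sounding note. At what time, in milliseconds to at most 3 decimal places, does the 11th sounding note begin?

note 11 onset = 58/7b = 4142.857ms

1. 0.0ms @ 0 + 1500.0ms (3)
2. 1500.0ms @ 3 + 500.0ms (1)
3. 2000.0ms @ 4 + 1000.0ms (2)
4. 3000.0ms @ 6 + 142.857ms (2/7)
5. 3142.857ms @ 44/7 + 142.857ms (2/7)
6. 3285.714ms @ 46/7 + 285.714ms (4/7)
7. 3571.429ms @ 50/7 + 142.857ms (2/7)
8. 3714.286ms @ 52/7 + 142.857ms (2/7)
9. 3857.143ms @ 54/7 + 142.857ms (2/7)
10. 4000.0ms @ 8 + 142.857ms (2/7)
11. 4142.857ms @ 58/7 + 142.857ms (2/7)
12. 4285.714ms @ 60/7 + 142.857ms (2/7)
13. 4428.571ms @ 62/7 + 142.857ms (2/7)
14. 4571.429ms @ 64/7 + 142.857ms (2/7)
15. 4714.286ms @ 66/7 + 142.857ms (2/7)
16. 4857.143ms @ 68/7 + 142.857ms (2/7)
17. 5000.0ms @ 10 + 1000.0ms (2)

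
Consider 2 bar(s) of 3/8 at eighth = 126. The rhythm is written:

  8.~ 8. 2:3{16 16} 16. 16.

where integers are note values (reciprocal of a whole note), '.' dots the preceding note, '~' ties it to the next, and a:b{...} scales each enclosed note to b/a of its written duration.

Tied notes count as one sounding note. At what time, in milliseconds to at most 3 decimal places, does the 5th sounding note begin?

1. 0.0ms @ 0 + 1428.571ms (3)
2. 1428.571ms @ 3 + 357.143ms (3/4)
3. 1785.714ms @ 15/4 + 357.143ms (3/4)
4. 2142.857ms @ 9/2 + 357.143ms (3/4)
5. 2500.0ms @ 21/4 + 357.143ms (3/4)

note 5 onset = 21/4b = 2500.0ms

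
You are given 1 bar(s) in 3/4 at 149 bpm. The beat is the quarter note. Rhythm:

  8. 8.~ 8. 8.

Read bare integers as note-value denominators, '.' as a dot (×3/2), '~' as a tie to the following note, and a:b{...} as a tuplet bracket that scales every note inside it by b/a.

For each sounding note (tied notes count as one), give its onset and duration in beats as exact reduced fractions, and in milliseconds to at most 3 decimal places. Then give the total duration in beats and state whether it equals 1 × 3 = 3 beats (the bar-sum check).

1) 0.0ms=0b +302.013ms=3/4b
2) 302.013ms=3/4b +604.027ms=3/2b
3) 906.04ms=9/4b +302.013ms=3/4b
Σ=3b of 3 (149bpm 3/4) — PASS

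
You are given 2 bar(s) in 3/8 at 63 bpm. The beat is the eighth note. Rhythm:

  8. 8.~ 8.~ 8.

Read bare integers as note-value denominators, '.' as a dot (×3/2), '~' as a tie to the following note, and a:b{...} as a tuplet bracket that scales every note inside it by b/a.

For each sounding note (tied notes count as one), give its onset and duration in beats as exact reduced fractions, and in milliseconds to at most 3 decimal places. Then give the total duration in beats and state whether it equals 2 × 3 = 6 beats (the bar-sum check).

1) 0.0ms=0b +1428.571ms=3/2b
2) 1428.571ms=3/2b +4285.714ms=9/2b
Σ=6b of 6 (63bpm 3/8) — PASS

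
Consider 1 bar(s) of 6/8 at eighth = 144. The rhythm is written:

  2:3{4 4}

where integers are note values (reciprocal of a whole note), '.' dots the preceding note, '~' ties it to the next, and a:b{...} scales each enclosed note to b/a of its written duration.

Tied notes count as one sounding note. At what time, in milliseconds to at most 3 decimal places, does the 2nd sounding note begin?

note 2 onset = 3b = 1250.0ms

1. 0.0ms @ 0 + 1250.0ms (3)
2. 1250.0ms @ 3 + 1250.0ms (3)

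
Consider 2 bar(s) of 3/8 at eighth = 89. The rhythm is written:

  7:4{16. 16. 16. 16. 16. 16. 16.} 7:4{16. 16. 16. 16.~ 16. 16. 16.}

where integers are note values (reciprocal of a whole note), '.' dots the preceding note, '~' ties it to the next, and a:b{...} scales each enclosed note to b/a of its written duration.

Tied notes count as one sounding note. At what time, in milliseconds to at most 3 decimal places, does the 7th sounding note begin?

1. 0.0ms @ 0 + 288.925ms (3/7)
2. 288.925ms @ 3/7 + 288.925ms (3/7)
3. 577.849ms @ 6/7 + 288.925ms (3/7)
4. 866.774ms @ 9/7 + 288.925ms (3/7)
5. 1155.698ms @ 12/7 + 288.925ms (3/7)
6. 1444.623ms @ 15/7 + 288.925ms (3/7)
7. 1733.547ms @ 18/7 + 288.925ms (3/7)
8. 2022.472ms @ 3 + 288.925ms (3/7)
9. 2311.396ms @ 24/7 + 288.925ms (3/7)
10. 2600.321ms @ 27/7 + 288.925ms (3/7)
11. 2889.246ms @ 30/7 + 577.849ms (6/7)
12. 3467.095ms @ 36/7 + 288.925ms (3/7)
13. 3756.019ms @ 39/7 + 288.925ms (3/7)

note 7 onset = 18/7b = 1733.547ms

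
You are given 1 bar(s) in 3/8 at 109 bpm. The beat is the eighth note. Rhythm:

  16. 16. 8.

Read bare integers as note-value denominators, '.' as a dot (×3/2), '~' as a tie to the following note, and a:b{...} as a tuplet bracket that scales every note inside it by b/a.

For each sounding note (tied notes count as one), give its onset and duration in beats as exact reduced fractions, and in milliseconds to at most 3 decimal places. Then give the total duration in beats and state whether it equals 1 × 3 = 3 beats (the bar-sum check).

1) 0.0ms=0b +412.844ms=3/4b
2) 412.844ms=3/4b +412.844ms=3/4b
3) 825.688ms=3/2b +825.688ms=3/2b
Σ=3b of 3 (109bpm 3/8) — PASS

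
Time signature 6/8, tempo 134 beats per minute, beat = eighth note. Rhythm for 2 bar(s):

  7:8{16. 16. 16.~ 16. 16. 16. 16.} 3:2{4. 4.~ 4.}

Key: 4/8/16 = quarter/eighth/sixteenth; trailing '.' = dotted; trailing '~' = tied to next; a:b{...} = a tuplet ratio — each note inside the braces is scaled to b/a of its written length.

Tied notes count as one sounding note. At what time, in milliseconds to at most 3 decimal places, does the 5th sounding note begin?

1. 0.0ms @ 0 + 383.795ms (6/7)
2. 383.795ms @ 6/7 + 383.795ms (6/7)
3. 767.591ms @ 12/7 + 767.591ms (12/7)
4. 1535.181ms @ 24/7 + 383.795ms (6/7)
5. 1918.977ms @ 30/7 + 383.795ms (6/7)
6. 2302.772ms @ 36/7 + 383.795ms (6/7)
7. 2686.567ms @ 6 + 895.522ms (2)
8. 3582.09ms @ 8 + 1791.045ms (4)

note 5 onset = 30/7b = 1918.977ms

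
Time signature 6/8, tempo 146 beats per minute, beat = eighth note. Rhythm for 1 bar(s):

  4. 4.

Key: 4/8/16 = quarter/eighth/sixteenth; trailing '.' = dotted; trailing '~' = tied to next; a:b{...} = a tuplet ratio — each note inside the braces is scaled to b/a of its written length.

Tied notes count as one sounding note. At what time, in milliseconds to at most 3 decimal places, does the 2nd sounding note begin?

1. 0.0ms @ 0 + 1232.877ms (3)
2. 1232.877ms @ 3 + 1232.877ms (3)

note 2 onset = 3b = 1232.877ms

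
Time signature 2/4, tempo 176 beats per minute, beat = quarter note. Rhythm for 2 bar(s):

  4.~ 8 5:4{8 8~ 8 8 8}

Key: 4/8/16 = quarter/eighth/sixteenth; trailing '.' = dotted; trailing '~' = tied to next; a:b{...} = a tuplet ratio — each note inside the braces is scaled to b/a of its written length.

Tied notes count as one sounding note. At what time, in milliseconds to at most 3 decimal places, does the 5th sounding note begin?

note 5 onset = 18/5b = 1227.273ms

1. 0.0ms @ 0 + 681.818ms (2)
2. 681.818ms @ 2 + 136.364ms (2/5)
3. 818.182ms @ 12/5 + 272.727ms (4/5)
4. 1090.909ms @ 16/5 + 136.364ms (2/5)
5. 1227.273ms @ 18/5 + 136.364ms (2/5)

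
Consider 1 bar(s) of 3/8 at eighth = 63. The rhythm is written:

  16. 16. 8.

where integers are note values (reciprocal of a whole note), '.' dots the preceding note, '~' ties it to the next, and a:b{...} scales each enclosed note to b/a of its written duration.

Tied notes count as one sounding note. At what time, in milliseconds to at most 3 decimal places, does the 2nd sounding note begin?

note 2 onset = 3/4b = 714.286ms

1. 0.0ms @ 0 + 714.286ms (3/4)
2. 714.286ms @ 3/4 + 714.286ms (3/4)
3. 1428.571ms @ 3/2 + 1428.571ms (3/2)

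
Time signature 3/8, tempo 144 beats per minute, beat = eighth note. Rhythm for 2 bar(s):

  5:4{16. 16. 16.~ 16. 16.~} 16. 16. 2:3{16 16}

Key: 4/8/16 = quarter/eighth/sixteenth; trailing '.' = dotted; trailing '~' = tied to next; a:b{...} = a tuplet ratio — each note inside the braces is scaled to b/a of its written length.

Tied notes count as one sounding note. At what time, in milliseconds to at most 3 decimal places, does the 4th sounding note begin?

note 4 onset = 12/5b = 1000.0ms

1. 0.0ms @ 0 + 250.0ms (3/5)
2. 250.0ms @ 3/5 + 250.0ms (3/5)
3. 500.0ms @ 6/5 + 500.0ms (6/5)
4. 1000.0ms @ 12/5 + 562.5ms (27/20)
5. 1562.5ms @ 15/4 + 312.5ms (3/4)
6. 1875.0ms @ 9/2 + 312.5ms (3/4)
7. 2187.5ms @ 21/4 + 312.5ms (3/4)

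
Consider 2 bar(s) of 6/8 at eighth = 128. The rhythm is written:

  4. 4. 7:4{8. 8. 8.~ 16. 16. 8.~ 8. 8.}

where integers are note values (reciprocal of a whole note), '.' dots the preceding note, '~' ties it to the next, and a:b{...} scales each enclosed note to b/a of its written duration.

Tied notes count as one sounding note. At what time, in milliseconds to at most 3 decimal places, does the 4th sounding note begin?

note 4 onset = 48/7b = 3214.286ms

1. 0.0ms @ 0 + 1406.25ms (3)
2. 1406.25ms @ 3 + 1406.25ms (3)
3. 2812.5ms @ 6 + 401.786ms (6/7)
4. 3214.286ms @ 48/7 + 401.786ms (6/7)
5. 3616.071ms @ 54/7 + 602.679ms (9/7)
6. 4218.75ms @ 9 + 200.893ms (3/7)
7. 4419.643ms @ 66/7 + 803.571ms (12/7)
8. 5223.214ms @ 78/7 + 401.786ms (6/7)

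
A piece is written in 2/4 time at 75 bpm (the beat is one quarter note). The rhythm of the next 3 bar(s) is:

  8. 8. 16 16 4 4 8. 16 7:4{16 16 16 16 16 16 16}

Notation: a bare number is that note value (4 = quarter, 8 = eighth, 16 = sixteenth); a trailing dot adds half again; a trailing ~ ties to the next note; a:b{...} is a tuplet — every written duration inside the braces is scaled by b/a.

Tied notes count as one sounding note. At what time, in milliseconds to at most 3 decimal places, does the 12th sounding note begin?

note 12 onset = 38/7b = 4342.857ms

1. 0.0ms @ 0 + 600.0ms (3/4)
2. 600.0ms @ 3/4 + 600.0ms (3/4)
3. 1200.0ms @ 3/2 + 200.0ms (1/4)
4. 1400.0ms @ 7/4 + 200.0ms (1/4)
5. 1600.0ms @ 2 + 800.0ms (1)
6. 2400.0ms @ 3 + 800.0ms (1)
7. 3200.0ms @ 4 + 600.0ms (3/4)
8. 3800.0ms @ 19/4 + 200.0ms (1/4)
9. 4000.0ms @ 5 + 114.286ms (1/7)
10. 4114.286ms @ 36/7 + 114.286ms (1/7)
11. 4228.571ms @ 37/7 + 114.286ms (1/7)
12. 4342.857ms @ 38/7 + 114.286ms (1/7)
13. 4457.143ms @ 39/7 + 114.286ms (1/7)
14. 4571.429ms @ 40/7 + 114.286ms (1/7)
15. 4685.714ms @ 41/7 + 114.286ms (1/7)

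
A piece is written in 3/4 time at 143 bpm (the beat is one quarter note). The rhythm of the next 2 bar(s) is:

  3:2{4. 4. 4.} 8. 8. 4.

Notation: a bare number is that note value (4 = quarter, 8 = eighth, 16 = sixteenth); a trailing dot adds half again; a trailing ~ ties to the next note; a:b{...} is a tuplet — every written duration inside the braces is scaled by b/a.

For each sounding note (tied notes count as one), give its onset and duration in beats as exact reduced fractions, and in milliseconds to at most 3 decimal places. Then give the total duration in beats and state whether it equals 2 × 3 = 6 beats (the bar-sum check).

1) 0.0ms=0b +419.58ms=1b
2) 419.58ms=1b +419.58ms=1b
3) 839.161ms=2b +419.58ms=1b
4) 1258.741ms=3b +314.685ms=3/4b
5) 1573.427ms=15/4b +314.685ms=3/4b
6) 1888.112ms=9/2b +629.371ms=3/2b
Σ=6b of 6 (143bpm 3/4) — PASS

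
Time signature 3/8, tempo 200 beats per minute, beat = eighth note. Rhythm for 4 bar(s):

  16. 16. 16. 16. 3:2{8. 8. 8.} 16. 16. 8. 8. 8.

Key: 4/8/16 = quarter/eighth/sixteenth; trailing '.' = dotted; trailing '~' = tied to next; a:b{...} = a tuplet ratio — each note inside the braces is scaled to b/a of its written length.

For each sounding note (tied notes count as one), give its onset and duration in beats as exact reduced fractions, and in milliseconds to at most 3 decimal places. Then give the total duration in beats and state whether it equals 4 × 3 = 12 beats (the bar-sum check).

1) 0.0ms=0b +225.0ms=3/4b
2) 225.0ms=3/4b +225.0ms=3/4b
3) 450.0ms=3/2b +225.0ms=3/4b
4) 675.0ms=9/4b +225.0ms=3/4b
5) 900.0ms=3b +300.0ms=1b
6) 1200.0ms=4b +300.0ms=1b
7) 1500.0ms=5b +300.0ms=1b
8) 1800.0ms=6b +225.0ms=3/4b
9) 2025.0ms=27/4b +225.0ms=3/4b
10) 2250.0ms=15/2b +450.0ms=3/2b
11) 2700.0ms=9b +450.0ms=3/2b
12) 3150.0ms=21/2b +450.0ms=3/2b
Σ=12b of 12 (200bpm 3/8) — PASS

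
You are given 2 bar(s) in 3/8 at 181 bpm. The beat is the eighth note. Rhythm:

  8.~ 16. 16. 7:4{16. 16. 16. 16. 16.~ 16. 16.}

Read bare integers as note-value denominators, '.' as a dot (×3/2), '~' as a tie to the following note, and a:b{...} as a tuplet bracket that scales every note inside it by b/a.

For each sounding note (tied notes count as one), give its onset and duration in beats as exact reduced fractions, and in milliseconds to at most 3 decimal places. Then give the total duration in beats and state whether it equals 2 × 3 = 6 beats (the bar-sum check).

1) 0.0ms=0b +745.856ms=9/4b
2) 745.856ms=9/4b +248.619ms=3/4b
3) 994.475ms=3b +142.068ms=3/7b
4) 1136.543ms=24/7b +142.068ms=3/7b
5) 1278.611ms=27/7b +142.068ms=3/7b
6) 1420.679ms=30/7b +142.068ms=3/7b
7) 1562.747ms=33/7b +284.136ms=6/7b
8) 1846.882ms=39/7b +142.068ms=3/7b
Σ=6b of 6 (181bpm 3/8) — PASS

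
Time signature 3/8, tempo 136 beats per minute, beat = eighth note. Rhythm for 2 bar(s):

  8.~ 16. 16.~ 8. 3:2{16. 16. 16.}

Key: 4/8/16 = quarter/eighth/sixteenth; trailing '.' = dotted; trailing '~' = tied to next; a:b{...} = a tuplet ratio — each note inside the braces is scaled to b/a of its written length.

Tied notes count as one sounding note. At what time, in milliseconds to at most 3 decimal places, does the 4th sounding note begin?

1. 0.0ms @ 0 + 992.647ms (9/4)
2. 992.647ms @ 9/4 + 992.647ms (9/4)
3. 1985.294ms @ 9/2 + 220.588ms (1/2)
4. 2205.882ms @ 5 + 220.588ms (1/2)
5. 2426.471ms @ 11/2 + 220.588ms (1/2)

note 4 onset = 5b = 2205.882ms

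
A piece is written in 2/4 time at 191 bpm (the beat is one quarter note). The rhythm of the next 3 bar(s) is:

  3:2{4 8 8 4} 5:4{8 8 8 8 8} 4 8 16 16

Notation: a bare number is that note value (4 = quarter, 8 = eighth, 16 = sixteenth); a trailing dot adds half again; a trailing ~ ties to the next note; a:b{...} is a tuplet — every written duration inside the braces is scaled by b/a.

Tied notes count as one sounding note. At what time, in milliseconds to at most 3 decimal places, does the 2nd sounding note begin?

1. 0.0ms @ 0 + 209.424ms (2/3)
2. 209.424ms @ 2/3 + 104.712ms (1/3)
3. 314.136ms @ 1 + 104.712ms (1/3)
4. 418.848ms @ 4/3 + 209.424ms (2/3)
5. 628.272ms @ 2 + 125.654ms (2/5)
6. 753.927ms @ 12/5 + 125.654ms (2/5)
7. 879.581ms @ 14/5 + 125.654ms (2/5)
8. 1005.236ms @ 16/5 + 125.654ms (2/5)
9. 1130.89ms @ 18/5 + 125.654ms (2/5)
10. 1256.545ms @ 4 + 314.136ms (1)
11. 1570.681ms @ 5 + 157.068ms (1/2)
12. 1727.749ms @ 11/2 + 78.534ms (1/4)
13. 1806.283ms @ 23/4 + 78.534ms (1/4)

note 2 onset = 2/3b = 209.424ms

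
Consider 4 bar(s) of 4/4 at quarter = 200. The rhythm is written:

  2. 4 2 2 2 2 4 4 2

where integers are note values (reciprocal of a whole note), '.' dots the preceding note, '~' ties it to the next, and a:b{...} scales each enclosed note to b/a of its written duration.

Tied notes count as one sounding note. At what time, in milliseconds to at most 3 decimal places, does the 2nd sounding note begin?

1. 0.0ms @ 0 + 900.0ms (3)
2. 900.0ms @ 3 + 300.0ms (1)
3. 1200.0ms @ 4 + 600.0ms (2)
4. 1800.0ms @ 6 + 600.0ms (2)
5. 2400.0ms @ 8 + 600.0ms (2)
6. 3000.0ms @ 10 + 600.0ms (2)
7. 3600.0ms @ 12 + 300.0ms (1)
8. 3900.0ms @ 13 + 300.0ms (1)
9. 4200.0ms @ 14 + 600.0ms (2)

note 2 onset = 3b = 900.0ms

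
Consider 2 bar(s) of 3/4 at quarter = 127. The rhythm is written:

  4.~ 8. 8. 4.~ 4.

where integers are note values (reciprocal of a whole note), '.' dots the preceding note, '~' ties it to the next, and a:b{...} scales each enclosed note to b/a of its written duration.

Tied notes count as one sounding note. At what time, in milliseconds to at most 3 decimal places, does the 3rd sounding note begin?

1. 0.0ms @ 0 + 1062.992ms (9/4)
2. 1062.992ms @ 9/4 + 354.331ms (3/4)
3. 1417.323ms @ 3 + 1417.323ms (3)

note 3 onset = 3b = 1417.323ms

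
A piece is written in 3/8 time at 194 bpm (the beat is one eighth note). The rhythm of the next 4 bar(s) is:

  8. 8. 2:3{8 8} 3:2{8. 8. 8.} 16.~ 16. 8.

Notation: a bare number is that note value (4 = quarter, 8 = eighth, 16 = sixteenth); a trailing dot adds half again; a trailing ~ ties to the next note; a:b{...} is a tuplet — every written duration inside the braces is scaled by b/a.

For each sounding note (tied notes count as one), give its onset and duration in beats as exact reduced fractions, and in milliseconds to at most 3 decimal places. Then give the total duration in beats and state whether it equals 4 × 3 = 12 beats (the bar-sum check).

1) 0.0ms=0b +463.918ms=3/2b
2) 463.918ms=3/2b +463.918ms=3/2b
3) 927.835ms=3b +463.918ms=3/2b
4) 1391.753ms=9/2b +463.918ms=3/2b
5) 1855.67ms=6b +309.278ms=1b
6) 2164.948ms=7b +309.278ms=1b
7) 2474.227ms=8b +309.278ms=1b
8) 2783.505ms=9b +463.918ms=3/2b
9) 3247.423ms=21/2b +463.918ms=3/2b
Σ=12b of 12 (194bpm 3/8) — PASS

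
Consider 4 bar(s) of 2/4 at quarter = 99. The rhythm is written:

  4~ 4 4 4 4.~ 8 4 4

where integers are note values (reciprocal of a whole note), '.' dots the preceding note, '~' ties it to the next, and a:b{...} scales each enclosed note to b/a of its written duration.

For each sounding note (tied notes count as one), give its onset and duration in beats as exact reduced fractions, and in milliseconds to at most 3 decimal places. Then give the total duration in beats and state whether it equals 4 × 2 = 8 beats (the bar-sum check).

1) 0.0ms=0b +1212.121ms=2b
2) 1212.121ms=2b +606.061ms=1b
3) 1818.182ms=3b +606.061ms=1b
4) 2424.242ms=4b +1212.121ms=2b
5) 3636.364ms=6b +606.061ms=1b
6) 4242.424ms=7b +606.061ms=1b
Σ=8b of 8 (99bpm 2/4) — PASS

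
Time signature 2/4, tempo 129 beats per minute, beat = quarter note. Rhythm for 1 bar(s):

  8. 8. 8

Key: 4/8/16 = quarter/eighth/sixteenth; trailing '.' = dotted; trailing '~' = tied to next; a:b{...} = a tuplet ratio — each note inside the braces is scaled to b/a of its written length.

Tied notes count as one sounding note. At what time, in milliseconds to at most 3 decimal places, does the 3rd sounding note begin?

1. 0.0ms @ 0 + 348.837ms (3/4)
2. 348.837ms @ 3/4 + 348.837ms (3/4)
3. 697.674ms @ 3/2 + 232.558ms (1/2)

note 3 onset = 3/2b = 697.674ms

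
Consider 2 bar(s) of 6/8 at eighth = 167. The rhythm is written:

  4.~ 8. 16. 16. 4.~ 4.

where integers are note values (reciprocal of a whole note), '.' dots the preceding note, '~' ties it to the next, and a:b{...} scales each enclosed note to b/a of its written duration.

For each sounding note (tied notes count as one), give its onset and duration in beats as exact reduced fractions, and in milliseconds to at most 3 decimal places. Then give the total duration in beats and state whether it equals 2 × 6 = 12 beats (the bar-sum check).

1) 0.0ms=0b +1616.766ms=9/2b
2) 1616.766ms=9/2b +269.461ms=3/4b
3) 1886.228ms=21/4b +269.461ms=3/4b
4) 2155.689ms=6b +2155.689ms=6b
Σ=12b of 12 (167bpm 6/8) — PASS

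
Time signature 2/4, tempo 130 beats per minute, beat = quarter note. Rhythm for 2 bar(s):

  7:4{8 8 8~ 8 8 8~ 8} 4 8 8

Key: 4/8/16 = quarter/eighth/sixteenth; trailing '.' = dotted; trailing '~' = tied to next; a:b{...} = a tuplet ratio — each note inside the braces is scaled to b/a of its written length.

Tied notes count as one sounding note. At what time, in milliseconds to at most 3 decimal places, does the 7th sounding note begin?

note 7 onset = 3b = 1384.615ms

1. 0.0ms @ 0 + 131.868ms (2/7)
2. 131.868ms @ 2/7 + 131.868ms (2/7)
3. 263.736ms @ 4/7 + 263.736ms (4/7)
4. 527.473ms @ 8/7 + 131.868ms (2/7)
5. 659.341ms @ 10/7 + 263.736ms (4/7)
6. 923.077ms @ 2 + 461.538ms (1)
7. 1384.615ms @ 3 + 230.769ms (1/2)
8. 1615.385ms @ 7/2 + 230.769ms (1/2)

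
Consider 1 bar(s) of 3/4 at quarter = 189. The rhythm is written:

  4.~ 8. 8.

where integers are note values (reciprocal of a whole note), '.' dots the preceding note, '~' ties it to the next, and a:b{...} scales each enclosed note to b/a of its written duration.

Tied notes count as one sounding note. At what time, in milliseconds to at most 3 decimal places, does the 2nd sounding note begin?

1. 0.0ms @ 0 + 714.286ms (9/4)
2. 714.286ms @ 9/4 + 238.095ms (3/4)

note 2 onset = 9/4b = 714.286ms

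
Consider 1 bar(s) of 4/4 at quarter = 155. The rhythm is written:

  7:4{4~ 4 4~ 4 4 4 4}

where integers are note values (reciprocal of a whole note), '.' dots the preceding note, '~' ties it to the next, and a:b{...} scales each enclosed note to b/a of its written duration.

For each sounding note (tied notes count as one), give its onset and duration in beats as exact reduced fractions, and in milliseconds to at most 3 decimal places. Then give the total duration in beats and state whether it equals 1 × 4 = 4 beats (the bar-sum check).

1) 0.0ms=0b +442.396ms=8/7b
2) 442.396ms=8/7b +442.396ms=8/7b
3) 884.793ms=16/7b +221.198ms=4/7b
4) 1105.991ms=20/7b +221.198ms=4/7b
5) 1327.189ms=24/7b +221.198ms=4/7b
Σ=4b of 4 (155bpm 4/4) — PASS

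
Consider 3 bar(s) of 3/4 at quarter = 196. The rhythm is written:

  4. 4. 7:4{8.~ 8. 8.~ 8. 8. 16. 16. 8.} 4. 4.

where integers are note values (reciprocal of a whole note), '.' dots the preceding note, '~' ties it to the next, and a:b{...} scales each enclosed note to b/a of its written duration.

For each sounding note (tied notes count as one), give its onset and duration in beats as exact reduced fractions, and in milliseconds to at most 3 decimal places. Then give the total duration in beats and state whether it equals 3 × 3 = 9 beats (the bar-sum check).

1) 0.0ms=0b +459.184ms=3/2b
2) 459.184ms=3/2b +459.184ms=3/2b
3) 918.367ms=3b +262.391ms=6/7b
4) 1180.758ms=27/7b +262.391ms=6/7b
5) 1443.149ms=33/7b +131.195ms=3/7b
6) 1574.344ms=36/7b +65.598ms=3/14b
7) 1639.942ms=75/14b +65.598ms=3/14b
8) 1705.539ms=39/7b +131.195ms=3/7b
9) 1836.735ms=6b +459.184ms=3/2b
10) 2295.918ms=15/2b +459.184ms=3/2b
Σ=9b of 9 (196bpm 3/4) — PASS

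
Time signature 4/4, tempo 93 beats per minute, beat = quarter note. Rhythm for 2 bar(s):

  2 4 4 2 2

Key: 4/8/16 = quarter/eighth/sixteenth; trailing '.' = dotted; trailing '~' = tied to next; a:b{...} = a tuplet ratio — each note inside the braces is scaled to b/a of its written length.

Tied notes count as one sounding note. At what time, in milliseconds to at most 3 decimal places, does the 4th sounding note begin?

note 4 onset = 4b = 2580.645ms

1. 0.0ms @ 0 + 1290.323ms (2)
2. 1290.323ms @ 2 + 645.161ms (1)
3. 1935.484ms @ 3 + 645.161ms (1)
4. 2580.645ms @ 4 + 1290.323ms (2)
5. 3870.968ms @ 6 + 1290.323ms (2)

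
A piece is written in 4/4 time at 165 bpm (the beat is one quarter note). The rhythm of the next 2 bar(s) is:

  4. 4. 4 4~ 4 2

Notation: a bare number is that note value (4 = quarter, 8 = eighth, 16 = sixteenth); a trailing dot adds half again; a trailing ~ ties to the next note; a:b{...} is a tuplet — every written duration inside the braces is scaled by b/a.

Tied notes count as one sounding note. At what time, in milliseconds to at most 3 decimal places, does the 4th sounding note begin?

1. 0.0ms @ 0 + 545.455ms (3/2)
2. 545.455ms @ 3/2 + 545.455ms (3/2)
3. 1090.909ms @ 3 + 363.636ms (1)
4. 1454.545ms @ 4 + 727.273ms (2)
5. 2181.818ms @ 6 + 727.273ms (2)

note 4 onset = 4b = 1454.545ms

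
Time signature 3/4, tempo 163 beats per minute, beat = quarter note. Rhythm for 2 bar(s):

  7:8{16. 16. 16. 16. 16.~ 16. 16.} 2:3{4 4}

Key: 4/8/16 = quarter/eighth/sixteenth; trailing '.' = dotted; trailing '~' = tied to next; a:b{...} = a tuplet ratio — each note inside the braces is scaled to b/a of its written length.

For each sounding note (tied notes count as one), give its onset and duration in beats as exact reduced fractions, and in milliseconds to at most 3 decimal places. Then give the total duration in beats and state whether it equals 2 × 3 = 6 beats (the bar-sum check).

1) 0.0ms=0b +157.756ms=3/7b
2) 157.756ms=3/7b +157.756ms=3/7b
3) 315.513ms=6/7b +157.756ms=3/7b
4) 473.269ms=9/7b +157.756ms=3/7b
5) 631.025ms=12/7b +315.513ms=6/7b
6) 946.538ms=18/7b +157.756ms=3/7b
7) 1104.294ms=3b +552.147ms=3/2b
8) 1656.442ms=9/2b +552.147ms=3/2b
Σ=6b of 6 (163bpm 3/4) — PASS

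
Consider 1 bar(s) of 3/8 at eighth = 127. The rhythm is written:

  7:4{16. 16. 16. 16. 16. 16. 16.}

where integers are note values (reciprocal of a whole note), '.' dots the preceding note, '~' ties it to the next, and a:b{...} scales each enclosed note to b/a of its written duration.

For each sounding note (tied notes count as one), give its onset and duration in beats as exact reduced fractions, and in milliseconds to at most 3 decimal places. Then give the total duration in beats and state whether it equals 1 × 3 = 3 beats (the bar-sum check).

1) 0.0ms=0b +202.475ms=3/7b
2) 202.475ms=3/7b +202.475ms=3/7b
3) 404.949ms=6/7b +202.475ms=3/7b
4) 607.424ms=9/7b +202.475ms=3/7b
5) 809.899ms=12/7b +202.475ms=3/7b
6) 1012.373ms=15/7b +202.475ms=3/7b
7) 1214.848ms=18/7b +202.475ms=3/7b
Σ=3b of 3 (127bpm 3/8) — PASS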